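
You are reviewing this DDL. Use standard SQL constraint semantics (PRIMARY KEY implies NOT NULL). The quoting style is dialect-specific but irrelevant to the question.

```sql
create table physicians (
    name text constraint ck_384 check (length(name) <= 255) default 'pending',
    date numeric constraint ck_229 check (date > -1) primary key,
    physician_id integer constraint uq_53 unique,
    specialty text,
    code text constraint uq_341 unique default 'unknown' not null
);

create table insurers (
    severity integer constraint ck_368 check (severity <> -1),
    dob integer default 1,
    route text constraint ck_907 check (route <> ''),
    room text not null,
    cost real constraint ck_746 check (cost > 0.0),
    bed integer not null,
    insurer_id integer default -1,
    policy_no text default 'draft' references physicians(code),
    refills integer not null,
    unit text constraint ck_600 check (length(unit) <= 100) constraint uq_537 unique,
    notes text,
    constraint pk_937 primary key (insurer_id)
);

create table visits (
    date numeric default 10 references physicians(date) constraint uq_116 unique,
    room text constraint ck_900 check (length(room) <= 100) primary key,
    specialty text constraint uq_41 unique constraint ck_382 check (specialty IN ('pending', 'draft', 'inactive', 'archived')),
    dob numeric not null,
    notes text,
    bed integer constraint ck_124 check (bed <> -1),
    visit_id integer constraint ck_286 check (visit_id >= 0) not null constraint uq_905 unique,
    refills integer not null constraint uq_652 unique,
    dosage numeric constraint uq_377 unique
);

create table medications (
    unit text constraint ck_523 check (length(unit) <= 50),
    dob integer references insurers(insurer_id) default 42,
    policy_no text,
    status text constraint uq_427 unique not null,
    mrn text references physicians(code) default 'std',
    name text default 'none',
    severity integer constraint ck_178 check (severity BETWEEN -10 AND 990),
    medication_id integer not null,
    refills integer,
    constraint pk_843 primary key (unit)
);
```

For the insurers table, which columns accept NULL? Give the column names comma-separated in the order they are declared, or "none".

severity, dob, route, cost, policy_no, unit, notes

- severity: CHECK does not forbid NULL (a CHECK constraint passes when its expression is NULL) → nullable.
- dob: DEFAULT only fills an omitted column; an explicit NULL is still allowed → nullable.
- route: CHECK does not forbid NULL (a CHECK constraint passes when its expression is NULL) → nullable.
- room: declared NOT NULL → not nullable.
- cost: CHECK does not forbid NULL (a CHECK constraint passes when its expression is NULL) → nullable.
- bed: declared NOT NULL → not nullable.
- insurer_id: part of the PRIMARY KEY, which implies NOT NULL → not nullable.
- policy_no: a foreign key column may be NULL unless separately constrained → nullable.
- refills: declared NOT NULL → not nullable.
- unit: CHECK does not forbid NULL (a CHECK constraint passes when its expression is NULL) → nullable.
- notes: no NOT NULL constraint applies → nullable.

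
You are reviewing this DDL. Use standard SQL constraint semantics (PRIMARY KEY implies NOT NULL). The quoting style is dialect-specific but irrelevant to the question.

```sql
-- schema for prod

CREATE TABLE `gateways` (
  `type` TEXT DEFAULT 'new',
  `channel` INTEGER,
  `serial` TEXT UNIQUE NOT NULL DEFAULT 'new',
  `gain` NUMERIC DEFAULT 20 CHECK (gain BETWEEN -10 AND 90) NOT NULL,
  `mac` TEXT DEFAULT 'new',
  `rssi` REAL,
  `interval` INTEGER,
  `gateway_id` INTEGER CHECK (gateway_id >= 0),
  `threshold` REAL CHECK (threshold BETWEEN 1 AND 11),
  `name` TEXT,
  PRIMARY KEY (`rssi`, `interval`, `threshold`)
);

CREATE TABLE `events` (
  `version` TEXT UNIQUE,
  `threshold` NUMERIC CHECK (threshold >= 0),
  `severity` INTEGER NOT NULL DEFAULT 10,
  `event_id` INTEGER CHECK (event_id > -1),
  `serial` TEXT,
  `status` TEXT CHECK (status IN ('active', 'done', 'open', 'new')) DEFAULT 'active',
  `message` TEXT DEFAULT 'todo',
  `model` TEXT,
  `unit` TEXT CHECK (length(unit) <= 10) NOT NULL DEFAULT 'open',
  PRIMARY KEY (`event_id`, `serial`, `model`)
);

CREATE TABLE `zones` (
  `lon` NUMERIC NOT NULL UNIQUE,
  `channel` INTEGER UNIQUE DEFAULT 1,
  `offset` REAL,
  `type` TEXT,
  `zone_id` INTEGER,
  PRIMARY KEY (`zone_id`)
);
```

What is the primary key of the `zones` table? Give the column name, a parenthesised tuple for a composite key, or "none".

zone_id

zone_id is declared PRIMARY KEY as a table-level PRIMARY KEY clause.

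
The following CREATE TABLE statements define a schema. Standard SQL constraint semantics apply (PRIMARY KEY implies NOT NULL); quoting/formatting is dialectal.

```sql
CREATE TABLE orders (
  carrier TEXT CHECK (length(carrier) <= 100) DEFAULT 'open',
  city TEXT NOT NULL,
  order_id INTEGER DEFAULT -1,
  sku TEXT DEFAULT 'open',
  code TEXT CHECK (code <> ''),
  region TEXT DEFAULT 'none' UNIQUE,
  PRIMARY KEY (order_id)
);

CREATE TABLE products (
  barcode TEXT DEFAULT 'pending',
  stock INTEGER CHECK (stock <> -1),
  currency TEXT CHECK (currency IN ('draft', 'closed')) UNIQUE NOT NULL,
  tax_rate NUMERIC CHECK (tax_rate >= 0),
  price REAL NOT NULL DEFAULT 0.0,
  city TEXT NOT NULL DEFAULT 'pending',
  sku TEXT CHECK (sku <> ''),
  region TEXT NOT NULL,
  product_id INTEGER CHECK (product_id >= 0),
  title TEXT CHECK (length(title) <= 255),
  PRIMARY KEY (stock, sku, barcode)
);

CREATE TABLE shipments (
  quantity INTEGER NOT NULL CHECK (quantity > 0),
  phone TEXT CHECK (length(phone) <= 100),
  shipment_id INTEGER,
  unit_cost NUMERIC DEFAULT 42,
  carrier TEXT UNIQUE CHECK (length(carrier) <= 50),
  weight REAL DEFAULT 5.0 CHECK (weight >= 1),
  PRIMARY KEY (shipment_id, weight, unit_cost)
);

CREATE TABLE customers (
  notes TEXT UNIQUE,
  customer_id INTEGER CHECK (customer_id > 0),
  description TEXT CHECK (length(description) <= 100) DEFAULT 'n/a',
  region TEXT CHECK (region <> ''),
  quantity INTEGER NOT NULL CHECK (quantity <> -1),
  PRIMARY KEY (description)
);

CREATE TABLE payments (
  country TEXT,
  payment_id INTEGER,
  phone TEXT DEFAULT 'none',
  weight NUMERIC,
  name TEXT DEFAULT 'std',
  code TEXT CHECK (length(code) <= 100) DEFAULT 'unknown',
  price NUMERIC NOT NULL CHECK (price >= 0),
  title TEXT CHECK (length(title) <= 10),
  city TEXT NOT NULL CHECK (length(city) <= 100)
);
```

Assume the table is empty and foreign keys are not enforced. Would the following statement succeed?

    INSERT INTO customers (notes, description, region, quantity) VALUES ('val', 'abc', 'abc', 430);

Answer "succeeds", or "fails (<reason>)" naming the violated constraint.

NOT NULL columns: description is supplied; quantity is supplied.
CHECK constraints: 'abc' satisfies (length(description) <= 100); 'abc' satisfies (region <> ''); 430 satisfies (quantity <> -1).
No constraint is violated.

succeeds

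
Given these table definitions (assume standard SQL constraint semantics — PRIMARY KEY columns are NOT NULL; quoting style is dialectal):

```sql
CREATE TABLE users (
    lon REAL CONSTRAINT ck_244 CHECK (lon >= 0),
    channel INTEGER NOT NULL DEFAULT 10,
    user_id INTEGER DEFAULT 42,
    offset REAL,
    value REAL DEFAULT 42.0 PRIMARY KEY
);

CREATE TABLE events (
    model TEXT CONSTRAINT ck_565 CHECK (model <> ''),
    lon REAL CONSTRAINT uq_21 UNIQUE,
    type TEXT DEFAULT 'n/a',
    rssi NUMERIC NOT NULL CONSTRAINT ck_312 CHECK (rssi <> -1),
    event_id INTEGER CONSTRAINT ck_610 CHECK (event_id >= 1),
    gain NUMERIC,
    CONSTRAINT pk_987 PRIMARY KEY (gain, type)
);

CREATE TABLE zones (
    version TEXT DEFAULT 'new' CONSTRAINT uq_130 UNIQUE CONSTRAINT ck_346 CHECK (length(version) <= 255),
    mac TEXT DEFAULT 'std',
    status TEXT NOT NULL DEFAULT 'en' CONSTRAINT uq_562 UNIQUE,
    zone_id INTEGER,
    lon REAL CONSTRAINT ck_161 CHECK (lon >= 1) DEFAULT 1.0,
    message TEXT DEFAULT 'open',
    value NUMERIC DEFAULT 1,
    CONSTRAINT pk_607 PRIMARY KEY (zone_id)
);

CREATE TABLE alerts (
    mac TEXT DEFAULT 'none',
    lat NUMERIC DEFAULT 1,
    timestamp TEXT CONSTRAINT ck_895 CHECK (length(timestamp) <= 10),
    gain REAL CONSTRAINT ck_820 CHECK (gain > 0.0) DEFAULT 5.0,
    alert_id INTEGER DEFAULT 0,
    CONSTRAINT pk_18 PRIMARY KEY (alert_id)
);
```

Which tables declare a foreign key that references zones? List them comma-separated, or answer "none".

none

No REFERENCES clause anywhere in the schema names zones.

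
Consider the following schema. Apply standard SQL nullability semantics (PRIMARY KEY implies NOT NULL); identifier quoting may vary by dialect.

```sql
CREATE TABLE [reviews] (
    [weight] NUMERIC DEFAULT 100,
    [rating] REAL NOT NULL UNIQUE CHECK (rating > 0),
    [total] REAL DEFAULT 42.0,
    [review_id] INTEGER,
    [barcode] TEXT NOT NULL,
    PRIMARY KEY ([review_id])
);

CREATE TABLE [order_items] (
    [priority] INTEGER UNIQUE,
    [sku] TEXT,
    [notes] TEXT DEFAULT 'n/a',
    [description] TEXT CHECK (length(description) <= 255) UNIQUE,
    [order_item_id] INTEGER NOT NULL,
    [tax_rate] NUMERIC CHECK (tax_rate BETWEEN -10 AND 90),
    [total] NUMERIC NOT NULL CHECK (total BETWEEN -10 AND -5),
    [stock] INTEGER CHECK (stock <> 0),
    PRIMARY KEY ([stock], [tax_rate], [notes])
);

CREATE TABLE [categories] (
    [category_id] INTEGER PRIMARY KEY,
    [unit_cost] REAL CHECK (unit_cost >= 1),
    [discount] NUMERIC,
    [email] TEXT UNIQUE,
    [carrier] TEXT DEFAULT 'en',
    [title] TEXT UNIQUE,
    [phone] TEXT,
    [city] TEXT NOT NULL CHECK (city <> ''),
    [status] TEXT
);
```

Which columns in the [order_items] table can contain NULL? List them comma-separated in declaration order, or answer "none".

priority, sku, description

- priority: UNIQUE does not imply NOT NULL → nullable.
- sku: no NOT NULL constraint applies → nullable.
- notes: part of the PRIMARY KEY, which implies NOT NULL → not nullable.
- description: CHECK does not forbid NULL (a CHECK constraint passes when its expression is NULL) → nullable.
- order_item_id: declared NOT NULL → not nullable.
- tax_rate: part of the PRIMARY KEY, which implies NOT NULL → not nullable.
- total: declared NOT NULL → not nullable.
- stock: part of the PRIMARY KEY, which implies NOT NULL → not nullable.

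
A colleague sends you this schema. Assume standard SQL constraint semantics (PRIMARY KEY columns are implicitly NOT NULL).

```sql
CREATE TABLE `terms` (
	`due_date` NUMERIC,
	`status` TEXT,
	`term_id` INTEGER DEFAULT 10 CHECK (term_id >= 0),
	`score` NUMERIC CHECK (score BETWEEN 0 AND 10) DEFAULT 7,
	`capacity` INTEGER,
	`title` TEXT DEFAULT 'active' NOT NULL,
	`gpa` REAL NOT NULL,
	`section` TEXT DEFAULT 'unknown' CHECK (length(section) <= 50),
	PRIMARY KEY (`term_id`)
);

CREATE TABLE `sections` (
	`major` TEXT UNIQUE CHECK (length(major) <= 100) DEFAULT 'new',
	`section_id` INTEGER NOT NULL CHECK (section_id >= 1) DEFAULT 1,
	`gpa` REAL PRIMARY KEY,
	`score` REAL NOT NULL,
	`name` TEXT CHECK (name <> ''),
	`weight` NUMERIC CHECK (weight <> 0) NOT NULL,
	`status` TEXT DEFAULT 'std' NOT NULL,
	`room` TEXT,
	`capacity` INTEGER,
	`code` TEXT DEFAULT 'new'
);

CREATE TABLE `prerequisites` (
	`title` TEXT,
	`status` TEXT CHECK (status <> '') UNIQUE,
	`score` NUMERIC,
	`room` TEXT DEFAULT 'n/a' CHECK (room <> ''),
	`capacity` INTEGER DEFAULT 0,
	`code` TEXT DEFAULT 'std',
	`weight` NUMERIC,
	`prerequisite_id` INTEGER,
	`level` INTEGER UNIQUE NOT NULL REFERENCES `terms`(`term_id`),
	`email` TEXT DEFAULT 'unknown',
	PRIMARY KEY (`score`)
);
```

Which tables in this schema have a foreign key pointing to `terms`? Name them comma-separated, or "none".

prerequisites

- prerequisites.level references terms(term_id).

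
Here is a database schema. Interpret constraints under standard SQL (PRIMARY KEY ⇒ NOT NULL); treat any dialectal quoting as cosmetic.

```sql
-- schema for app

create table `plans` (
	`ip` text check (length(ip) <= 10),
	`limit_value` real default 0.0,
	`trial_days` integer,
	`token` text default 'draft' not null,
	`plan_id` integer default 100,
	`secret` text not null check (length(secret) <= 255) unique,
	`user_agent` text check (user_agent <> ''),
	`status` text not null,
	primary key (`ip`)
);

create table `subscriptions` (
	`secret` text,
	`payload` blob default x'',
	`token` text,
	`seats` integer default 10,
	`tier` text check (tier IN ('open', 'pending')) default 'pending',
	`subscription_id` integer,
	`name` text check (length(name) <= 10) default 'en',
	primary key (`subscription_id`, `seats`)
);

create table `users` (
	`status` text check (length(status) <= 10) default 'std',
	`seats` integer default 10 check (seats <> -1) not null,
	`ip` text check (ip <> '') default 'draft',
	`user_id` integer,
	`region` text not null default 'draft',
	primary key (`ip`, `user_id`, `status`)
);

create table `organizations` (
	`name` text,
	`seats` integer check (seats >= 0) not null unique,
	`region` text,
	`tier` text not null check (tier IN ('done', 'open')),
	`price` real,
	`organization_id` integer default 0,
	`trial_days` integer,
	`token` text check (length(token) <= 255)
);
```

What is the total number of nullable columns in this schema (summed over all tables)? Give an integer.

15

plans: 4 nullable (limit_value, trial_days, plan_id, user_agent — PK (ip) and explicit NOT NULL columns excluded).
subscriptions: 5 nullable (secret, payload, token, tier, name — PK (subscription_id, seats) and explicit NOT NULL columns excluded).
users: 0 nullable (none — PK (ip, user_id, status) and explicit NOT NULL columns excluded).
organizations: 6 nullable (name, region, price, organization_id, trial_days, token — PK none and explicit NOT NULL columns excluded).
Total: 4 + 5 + 0 + 6 = 15.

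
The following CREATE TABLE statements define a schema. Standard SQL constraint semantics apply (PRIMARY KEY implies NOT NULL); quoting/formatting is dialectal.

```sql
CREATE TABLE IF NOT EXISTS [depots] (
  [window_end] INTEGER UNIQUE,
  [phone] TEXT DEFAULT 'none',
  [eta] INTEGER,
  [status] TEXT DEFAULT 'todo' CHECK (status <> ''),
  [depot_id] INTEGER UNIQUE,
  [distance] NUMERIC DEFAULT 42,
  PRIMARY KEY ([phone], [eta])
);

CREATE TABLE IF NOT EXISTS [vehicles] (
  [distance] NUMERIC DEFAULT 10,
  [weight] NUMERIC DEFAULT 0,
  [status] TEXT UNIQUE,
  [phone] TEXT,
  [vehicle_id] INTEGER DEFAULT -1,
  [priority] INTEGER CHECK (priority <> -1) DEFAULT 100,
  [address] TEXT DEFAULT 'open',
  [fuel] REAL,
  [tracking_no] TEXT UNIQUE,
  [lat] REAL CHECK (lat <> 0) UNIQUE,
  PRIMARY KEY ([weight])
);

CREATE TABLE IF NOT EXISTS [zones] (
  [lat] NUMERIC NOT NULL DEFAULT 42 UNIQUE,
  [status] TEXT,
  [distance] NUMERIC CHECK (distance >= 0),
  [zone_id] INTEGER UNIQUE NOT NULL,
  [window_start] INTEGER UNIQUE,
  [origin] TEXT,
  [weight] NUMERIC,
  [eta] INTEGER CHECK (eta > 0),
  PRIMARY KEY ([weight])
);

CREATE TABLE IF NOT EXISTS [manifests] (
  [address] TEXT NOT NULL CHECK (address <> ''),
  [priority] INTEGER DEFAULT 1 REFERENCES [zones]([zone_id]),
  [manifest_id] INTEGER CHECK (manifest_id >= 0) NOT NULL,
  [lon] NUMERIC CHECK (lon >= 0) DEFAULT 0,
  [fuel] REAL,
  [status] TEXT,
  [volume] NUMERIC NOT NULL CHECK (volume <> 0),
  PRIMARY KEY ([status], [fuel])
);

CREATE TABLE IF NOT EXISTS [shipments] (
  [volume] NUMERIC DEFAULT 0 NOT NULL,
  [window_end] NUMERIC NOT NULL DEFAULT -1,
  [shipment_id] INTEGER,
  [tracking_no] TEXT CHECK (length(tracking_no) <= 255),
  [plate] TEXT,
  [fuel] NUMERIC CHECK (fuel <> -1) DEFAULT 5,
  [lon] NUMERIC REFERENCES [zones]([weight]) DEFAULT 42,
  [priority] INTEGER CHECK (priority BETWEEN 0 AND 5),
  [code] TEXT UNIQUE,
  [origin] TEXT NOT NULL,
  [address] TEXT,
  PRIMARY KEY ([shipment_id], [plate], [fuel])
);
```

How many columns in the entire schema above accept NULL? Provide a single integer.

depots: 4 nullable (window_end, status, depot_id, distance — PK (phone, eta) and explicit NOT NULL columns excluded).
vehicles: 9 nullable (distance, status, phone, vehicle_id, priority, address, fuel, tracking_no, lat — PK (weight) and explicit NOT NULL columns excluded).
zones: 5 nullable (status, distance, window_start, origin, eta — PK (weight) and explicit NOT NULL columns excluded).
manifests: 2 nullable (priority, lon — PK (status, fuel) and explicit NOT NULL columns excluded).
shipments: 5 nullable (tracking_no, lon, priority, code, address — PK (shipment_id, plate, fuel) and explicit NOT NULL columns excluded).
Total: 4 + 9 + 5 + 2 + 5 = 25.

25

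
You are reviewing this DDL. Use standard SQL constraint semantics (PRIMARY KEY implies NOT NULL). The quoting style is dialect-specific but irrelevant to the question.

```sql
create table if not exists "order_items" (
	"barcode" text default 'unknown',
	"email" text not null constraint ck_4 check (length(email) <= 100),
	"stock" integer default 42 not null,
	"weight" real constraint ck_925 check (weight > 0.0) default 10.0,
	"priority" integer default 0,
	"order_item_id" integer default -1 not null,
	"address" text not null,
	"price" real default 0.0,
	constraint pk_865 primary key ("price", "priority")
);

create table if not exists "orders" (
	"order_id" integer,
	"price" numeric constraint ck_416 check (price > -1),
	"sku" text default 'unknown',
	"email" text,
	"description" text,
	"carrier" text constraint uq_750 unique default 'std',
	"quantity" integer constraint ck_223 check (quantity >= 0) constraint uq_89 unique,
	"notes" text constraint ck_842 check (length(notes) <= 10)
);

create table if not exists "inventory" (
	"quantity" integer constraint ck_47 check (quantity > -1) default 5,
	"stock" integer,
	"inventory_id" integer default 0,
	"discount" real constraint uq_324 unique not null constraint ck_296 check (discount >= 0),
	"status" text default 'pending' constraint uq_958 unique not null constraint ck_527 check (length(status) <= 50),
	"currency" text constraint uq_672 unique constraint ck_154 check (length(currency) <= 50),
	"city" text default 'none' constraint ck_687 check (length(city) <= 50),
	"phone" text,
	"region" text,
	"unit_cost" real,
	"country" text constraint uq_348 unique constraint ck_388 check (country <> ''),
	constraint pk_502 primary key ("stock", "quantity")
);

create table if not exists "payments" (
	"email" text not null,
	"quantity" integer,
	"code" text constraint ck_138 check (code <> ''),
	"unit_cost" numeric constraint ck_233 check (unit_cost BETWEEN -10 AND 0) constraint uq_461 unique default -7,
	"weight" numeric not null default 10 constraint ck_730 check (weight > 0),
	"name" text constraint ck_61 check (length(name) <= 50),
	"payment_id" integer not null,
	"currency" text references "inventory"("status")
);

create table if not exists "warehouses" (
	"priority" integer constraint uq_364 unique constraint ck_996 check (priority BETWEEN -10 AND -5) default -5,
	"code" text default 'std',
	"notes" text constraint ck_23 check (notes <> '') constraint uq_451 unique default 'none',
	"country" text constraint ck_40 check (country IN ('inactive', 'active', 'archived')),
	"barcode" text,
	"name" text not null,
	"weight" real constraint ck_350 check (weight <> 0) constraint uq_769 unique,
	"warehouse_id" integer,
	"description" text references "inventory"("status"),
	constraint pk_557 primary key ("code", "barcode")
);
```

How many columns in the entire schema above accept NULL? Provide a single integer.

28

order_items: 2 nullable (barcode, weight — PK (price, priority) and explicit NOT NULL columns excluded).
orders: 8 nullable (order_id, price, sku, email, description, carrier, quantity, notes — PK none and explicit NOT NULL columns excluded).
inventory: 7 nullable (inventory_id, currency, city, phone, region, unit_cost, country — PK (stock, quantity) and explicit NOT NULL columns excluded).
payments: 5 nullable (quantity, code, unit_cost, name, currency — PK none and explicit NOT NULL columns excluded).
warehouses: 6 nullable (priority, notes, country, weight, warehouse_id, description — PK (code, barcode) and explicit NOT NULL columns excluded).
Total: 2 + 8 + 7 + 5 + 6 = 28.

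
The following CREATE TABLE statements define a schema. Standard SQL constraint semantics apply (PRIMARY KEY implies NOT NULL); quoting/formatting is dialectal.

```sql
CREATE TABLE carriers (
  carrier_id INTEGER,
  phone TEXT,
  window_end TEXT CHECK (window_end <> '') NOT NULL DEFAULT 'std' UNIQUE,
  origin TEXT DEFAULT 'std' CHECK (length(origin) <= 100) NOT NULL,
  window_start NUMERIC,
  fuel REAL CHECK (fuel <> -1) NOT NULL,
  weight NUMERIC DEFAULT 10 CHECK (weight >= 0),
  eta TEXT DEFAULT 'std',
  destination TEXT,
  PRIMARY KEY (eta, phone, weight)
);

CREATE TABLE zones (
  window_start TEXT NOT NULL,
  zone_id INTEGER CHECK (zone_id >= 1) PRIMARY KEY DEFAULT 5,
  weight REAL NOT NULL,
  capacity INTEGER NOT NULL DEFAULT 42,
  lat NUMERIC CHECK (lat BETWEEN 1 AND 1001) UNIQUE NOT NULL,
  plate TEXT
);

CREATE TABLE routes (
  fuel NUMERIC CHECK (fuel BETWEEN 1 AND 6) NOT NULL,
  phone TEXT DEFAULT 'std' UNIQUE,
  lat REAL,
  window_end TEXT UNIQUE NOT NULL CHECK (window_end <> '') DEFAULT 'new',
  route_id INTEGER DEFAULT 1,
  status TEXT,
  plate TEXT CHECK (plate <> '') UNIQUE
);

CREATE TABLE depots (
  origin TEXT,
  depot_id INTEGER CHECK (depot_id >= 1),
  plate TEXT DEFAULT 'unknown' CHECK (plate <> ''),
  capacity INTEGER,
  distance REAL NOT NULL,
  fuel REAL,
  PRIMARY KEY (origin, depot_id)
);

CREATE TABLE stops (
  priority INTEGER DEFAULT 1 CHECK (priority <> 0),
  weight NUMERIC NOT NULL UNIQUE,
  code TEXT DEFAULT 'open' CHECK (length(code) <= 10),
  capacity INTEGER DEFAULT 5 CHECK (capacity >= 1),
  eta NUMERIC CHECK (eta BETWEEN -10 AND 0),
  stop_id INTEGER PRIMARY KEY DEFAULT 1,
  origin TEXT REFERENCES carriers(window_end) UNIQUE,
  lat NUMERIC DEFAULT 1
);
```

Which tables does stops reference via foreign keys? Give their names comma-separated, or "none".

carriers

- origin REFERENCES carriers(window_end).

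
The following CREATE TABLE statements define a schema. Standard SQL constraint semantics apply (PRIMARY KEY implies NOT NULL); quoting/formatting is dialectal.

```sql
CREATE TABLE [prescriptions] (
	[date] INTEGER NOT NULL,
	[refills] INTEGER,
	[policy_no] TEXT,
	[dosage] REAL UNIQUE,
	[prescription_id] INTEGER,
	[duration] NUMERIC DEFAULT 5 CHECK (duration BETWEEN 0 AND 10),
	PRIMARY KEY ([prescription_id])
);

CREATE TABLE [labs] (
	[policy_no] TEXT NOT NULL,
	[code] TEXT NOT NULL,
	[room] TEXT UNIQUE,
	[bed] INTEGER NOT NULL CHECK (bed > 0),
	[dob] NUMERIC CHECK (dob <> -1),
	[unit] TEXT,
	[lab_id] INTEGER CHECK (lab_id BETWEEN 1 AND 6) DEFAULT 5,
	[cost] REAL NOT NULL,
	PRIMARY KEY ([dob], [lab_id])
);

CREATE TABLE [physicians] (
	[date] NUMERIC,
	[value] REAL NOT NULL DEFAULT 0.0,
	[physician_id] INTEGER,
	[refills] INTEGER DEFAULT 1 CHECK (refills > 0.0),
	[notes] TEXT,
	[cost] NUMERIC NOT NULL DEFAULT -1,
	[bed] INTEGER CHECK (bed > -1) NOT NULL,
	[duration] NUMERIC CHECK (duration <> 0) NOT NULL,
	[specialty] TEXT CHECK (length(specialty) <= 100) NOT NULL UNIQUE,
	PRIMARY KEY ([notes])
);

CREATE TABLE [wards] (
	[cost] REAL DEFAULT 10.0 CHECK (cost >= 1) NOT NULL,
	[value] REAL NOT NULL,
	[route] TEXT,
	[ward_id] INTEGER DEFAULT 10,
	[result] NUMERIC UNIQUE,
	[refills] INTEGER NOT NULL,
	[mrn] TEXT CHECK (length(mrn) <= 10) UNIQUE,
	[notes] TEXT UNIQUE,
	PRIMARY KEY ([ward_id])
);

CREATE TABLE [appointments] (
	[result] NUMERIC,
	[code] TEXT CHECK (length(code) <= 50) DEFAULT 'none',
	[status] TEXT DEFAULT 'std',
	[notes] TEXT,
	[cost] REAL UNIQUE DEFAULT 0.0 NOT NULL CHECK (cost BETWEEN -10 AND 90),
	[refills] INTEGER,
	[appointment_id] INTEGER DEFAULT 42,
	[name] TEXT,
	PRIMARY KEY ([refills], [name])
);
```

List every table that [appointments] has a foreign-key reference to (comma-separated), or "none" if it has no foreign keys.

No column in appointments has a REFERENCES clause.

none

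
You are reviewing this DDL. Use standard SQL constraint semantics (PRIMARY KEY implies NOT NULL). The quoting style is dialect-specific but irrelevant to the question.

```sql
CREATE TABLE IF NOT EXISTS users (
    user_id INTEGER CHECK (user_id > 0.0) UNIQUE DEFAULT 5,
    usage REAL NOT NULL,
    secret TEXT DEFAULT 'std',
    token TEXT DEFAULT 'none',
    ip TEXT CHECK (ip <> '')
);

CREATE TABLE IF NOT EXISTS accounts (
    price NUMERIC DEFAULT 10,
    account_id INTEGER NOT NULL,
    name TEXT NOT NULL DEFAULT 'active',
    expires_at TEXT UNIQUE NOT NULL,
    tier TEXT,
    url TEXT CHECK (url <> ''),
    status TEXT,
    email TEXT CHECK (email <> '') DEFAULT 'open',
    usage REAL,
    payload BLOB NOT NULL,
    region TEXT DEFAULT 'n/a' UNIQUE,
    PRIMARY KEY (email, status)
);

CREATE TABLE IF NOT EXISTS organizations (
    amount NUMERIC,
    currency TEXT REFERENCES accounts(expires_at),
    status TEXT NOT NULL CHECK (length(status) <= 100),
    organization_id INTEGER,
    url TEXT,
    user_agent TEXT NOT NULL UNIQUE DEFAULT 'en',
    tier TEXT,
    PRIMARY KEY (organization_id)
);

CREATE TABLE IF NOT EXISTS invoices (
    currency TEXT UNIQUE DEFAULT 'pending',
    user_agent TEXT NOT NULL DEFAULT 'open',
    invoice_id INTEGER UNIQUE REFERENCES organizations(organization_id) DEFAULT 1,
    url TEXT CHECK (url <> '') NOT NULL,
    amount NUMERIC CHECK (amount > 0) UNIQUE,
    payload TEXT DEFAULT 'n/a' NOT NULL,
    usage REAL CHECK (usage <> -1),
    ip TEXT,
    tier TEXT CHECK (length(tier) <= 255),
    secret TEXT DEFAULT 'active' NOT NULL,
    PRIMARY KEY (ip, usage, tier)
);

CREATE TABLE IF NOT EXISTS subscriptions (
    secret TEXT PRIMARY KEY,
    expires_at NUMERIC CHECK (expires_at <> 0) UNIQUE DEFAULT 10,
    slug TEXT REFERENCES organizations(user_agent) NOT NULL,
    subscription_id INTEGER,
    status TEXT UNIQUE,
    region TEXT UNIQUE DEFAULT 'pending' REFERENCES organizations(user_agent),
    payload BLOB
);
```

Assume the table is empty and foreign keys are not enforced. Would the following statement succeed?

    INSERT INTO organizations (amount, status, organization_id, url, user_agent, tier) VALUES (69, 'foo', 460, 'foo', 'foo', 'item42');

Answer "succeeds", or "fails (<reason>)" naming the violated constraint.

NOT NULL columns: organization_id is supplied; status is supplied; user_agent is supplied.
CHECK constraints: 'foo' satisfies (length(status) <= 100).
No constraint is violated.

succeeds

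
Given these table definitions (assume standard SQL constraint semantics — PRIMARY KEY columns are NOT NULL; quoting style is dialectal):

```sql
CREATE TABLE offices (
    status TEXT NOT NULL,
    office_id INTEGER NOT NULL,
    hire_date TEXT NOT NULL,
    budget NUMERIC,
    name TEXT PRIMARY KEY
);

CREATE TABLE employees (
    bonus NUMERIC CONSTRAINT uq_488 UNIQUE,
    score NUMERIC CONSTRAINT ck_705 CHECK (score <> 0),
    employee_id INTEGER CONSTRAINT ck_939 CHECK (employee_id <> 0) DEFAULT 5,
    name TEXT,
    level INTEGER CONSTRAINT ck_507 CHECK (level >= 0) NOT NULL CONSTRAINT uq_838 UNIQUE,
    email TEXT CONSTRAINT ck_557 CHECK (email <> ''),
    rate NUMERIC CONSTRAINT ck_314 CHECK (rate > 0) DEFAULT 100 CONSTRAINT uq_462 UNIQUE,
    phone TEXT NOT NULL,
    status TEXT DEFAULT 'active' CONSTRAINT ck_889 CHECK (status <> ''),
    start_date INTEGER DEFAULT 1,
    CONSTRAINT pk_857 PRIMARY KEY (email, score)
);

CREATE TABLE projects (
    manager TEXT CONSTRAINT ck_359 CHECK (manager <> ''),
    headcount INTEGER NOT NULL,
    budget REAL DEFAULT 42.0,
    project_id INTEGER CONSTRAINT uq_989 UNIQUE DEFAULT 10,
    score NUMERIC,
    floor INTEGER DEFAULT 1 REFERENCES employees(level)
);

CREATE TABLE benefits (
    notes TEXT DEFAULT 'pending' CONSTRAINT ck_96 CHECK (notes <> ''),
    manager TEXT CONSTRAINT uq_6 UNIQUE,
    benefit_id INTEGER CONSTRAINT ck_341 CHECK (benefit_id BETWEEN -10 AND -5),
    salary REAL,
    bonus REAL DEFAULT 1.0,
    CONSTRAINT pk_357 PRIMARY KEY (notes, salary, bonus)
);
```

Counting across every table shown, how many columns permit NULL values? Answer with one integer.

offices: 1 nullable (budget — PK (name) and explicit NOT NULL columns excluded).
employees: 6 nullable (bonus, employee_id, name, rate, status, start_date — PK (email, score) and explicit NOT NULL columns excluded).
projects: 5 nullable (manager, budget, project_id, score, floor — PK none and explicit NOT NULL columns excluded).
benefits: 2 nullable (manager, benefit_id — PK (notes, salary, bonus) and explicit NOT NULL columns excluded).
Total: 1 + 6 + 5 + 2 = 14.

14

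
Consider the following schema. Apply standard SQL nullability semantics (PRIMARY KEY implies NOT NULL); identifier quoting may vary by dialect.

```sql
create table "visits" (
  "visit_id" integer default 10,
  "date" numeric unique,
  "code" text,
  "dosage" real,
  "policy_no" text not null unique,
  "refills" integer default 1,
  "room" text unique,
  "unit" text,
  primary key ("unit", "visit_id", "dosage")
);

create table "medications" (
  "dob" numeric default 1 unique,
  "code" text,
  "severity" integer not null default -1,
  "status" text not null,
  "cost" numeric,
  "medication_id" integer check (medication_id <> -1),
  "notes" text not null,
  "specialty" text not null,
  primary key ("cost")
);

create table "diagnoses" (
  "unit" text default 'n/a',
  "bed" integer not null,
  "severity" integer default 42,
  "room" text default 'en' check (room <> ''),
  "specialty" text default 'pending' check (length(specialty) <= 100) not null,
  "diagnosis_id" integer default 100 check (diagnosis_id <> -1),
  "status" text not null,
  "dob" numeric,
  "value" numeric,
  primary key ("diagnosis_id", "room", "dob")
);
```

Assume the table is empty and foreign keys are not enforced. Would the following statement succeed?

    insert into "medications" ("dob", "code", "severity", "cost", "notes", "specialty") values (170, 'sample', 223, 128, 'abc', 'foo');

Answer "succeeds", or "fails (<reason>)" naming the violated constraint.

fails (NOT NULL on status)

status is omitted from the column list and has no DEFAULT, so it would receive NULL.
But status is declared NOT NULL.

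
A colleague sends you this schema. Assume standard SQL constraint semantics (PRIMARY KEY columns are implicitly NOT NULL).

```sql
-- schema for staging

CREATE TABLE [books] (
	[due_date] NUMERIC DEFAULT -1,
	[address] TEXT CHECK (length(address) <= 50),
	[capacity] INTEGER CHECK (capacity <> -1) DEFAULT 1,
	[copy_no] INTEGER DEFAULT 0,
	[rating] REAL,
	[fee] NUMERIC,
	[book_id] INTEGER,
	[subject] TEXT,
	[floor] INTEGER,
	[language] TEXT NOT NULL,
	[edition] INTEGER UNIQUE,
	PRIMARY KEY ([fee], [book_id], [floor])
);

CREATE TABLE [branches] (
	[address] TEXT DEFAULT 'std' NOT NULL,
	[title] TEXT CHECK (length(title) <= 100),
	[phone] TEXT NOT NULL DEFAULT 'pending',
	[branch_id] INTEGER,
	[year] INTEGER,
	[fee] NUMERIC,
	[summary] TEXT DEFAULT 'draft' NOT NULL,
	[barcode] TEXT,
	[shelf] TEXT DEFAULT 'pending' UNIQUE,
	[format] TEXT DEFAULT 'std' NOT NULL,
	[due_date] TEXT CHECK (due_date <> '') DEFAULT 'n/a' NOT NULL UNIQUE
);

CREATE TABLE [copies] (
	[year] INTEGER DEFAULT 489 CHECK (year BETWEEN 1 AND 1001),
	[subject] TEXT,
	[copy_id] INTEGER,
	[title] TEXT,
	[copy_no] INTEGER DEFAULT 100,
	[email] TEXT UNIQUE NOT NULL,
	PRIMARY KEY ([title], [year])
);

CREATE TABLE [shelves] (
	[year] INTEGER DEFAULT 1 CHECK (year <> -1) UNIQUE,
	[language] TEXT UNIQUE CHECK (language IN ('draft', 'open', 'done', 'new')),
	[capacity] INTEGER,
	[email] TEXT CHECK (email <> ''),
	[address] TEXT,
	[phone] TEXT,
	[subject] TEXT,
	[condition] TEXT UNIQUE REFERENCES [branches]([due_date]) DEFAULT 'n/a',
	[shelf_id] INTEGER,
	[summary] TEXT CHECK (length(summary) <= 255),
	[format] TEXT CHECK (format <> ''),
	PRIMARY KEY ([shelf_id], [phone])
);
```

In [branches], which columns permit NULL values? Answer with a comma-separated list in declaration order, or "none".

title, branch_id, year, fee, barcode, shelf

- address: declared NOT NULL → not nullable.
- title: CHECK does not forbid NULL (a CHECK constraint passes when its expression is NULL) → nullable.
- phone: declared NOT NULL → not nullable.
- branch_id: no NOT NULL constraint applies → nullable.
- year: no NOT NULL constraint applies → nullable.
- fee: no NOT NULL constraint applies → nullable.
- summary: declared NOT NULL → not nullable.
- barcode: no NOT NULL constraint applies → nullable.
- shelf: UNIQUE does not imply NOT NULL → nullable.
- format: declared NOT NULL → not nullable.
- due_date: declared NOT NULL → not nullable.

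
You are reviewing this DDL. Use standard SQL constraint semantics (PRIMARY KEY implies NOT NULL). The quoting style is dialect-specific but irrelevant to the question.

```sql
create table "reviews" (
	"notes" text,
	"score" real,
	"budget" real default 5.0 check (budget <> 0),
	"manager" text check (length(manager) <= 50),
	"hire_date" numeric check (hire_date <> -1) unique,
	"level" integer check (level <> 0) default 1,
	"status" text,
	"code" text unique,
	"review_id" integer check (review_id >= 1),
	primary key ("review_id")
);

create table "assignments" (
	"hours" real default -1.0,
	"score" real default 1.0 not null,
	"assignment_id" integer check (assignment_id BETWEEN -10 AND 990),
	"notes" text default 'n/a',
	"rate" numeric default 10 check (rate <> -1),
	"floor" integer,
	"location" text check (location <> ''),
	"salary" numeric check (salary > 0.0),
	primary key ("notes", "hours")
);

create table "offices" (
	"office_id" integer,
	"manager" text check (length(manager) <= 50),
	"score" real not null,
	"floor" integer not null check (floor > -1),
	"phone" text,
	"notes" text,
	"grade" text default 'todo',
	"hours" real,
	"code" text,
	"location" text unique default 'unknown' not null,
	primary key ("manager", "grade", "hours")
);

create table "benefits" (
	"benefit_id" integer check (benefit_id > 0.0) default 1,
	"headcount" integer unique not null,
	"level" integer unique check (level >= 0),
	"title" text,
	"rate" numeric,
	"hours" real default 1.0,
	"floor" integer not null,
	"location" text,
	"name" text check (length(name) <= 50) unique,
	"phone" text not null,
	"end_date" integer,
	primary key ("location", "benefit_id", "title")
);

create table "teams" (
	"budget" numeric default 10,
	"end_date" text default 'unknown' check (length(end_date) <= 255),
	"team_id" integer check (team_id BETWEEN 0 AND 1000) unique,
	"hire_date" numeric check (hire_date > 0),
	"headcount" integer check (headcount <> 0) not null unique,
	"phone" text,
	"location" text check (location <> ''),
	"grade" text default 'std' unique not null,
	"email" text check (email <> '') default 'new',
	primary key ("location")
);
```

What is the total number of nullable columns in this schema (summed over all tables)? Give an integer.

28

reviews: 8 nullable (notes, score, budget, manager, hire_date, level, status, code — PK (review_id) and explicit NOT NULL columns excluded).
assignments: 5 nullable (assignment_id, rate, floor, location, salary — PK (notes, hours) and explicit NOT NULL columns excluded).
offices: 4 nullable (office_id, phone, notes, code — PK (manager, grade, hours) and explicit NOT NULL columns excluded).
benefits: 5 nullable (level, rate, hours, name, end_date — PK (location, benefit_id, title) and explicit NOT NULL columns excluded).
teams: 6 nullable (budget, end_date, team_id, hire_date, phone, email — PK (location) and explicit NOT NULL columns excluded).
Total: 8 + 5 + 4 + 5 + 6 = 28.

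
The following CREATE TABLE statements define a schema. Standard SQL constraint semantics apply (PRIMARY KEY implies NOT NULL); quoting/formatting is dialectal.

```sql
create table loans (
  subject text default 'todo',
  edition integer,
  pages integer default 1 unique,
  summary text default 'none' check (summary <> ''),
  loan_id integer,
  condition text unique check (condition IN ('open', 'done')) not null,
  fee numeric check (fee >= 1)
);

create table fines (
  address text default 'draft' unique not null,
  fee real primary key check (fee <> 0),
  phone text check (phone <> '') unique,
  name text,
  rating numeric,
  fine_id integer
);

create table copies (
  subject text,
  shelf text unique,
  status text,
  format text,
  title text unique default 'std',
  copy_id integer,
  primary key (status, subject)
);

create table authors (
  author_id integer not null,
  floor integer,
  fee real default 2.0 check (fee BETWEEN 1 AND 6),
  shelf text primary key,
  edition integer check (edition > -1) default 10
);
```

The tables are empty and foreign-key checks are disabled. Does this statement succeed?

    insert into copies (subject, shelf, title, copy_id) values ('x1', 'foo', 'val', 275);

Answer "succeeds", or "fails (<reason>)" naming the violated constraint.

fails (NOT NULL on status)

status is omitted from the column list and has no DEFAULT, so it would receive NULL.
But status is part of the PRIMARY KEY (implied NOT NULL).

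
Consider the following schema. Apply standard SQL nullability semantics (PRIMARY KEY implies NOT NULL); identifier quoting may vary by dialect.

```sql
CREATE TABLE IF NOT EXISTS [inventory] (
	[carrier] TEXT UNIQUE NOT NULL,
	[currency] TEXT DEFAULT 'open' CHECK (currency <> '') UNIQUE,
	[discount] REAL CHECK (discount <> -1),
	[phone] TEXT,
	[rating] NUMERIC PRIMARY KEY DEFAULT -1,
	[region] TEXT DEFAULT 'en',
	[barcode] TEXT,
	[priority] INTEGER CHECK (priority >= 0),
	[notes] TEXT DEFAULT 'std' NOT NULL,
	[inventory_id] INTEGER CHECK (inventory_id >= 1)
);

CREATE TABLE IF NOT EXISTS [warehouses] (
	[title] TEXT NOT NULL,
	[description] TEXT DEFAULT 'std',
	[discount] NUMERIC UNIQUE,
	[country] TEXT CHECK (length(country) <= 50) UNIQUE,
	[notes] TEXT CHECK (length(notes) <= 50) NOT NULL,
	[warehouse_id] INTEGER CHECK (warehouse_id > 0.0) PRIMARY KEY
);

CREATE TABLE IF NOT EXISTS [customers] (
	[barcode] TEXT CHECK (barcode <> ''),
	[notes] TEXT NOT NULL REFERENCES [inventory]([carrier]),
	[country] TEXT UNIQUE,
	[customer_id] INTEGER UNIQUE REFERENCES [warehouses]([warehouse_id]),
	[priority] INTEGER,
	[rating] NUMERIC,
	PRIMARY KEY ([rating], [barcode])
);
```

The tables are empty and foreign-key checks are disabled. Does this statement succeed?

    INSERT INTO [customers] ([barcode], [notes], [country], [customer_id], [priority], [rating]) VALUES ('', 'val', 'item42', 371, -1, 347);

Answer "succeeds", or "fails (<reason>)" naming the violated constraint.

The value '' for barcode violates CHECK (barcode <> '').

fails (CHECK on barcode)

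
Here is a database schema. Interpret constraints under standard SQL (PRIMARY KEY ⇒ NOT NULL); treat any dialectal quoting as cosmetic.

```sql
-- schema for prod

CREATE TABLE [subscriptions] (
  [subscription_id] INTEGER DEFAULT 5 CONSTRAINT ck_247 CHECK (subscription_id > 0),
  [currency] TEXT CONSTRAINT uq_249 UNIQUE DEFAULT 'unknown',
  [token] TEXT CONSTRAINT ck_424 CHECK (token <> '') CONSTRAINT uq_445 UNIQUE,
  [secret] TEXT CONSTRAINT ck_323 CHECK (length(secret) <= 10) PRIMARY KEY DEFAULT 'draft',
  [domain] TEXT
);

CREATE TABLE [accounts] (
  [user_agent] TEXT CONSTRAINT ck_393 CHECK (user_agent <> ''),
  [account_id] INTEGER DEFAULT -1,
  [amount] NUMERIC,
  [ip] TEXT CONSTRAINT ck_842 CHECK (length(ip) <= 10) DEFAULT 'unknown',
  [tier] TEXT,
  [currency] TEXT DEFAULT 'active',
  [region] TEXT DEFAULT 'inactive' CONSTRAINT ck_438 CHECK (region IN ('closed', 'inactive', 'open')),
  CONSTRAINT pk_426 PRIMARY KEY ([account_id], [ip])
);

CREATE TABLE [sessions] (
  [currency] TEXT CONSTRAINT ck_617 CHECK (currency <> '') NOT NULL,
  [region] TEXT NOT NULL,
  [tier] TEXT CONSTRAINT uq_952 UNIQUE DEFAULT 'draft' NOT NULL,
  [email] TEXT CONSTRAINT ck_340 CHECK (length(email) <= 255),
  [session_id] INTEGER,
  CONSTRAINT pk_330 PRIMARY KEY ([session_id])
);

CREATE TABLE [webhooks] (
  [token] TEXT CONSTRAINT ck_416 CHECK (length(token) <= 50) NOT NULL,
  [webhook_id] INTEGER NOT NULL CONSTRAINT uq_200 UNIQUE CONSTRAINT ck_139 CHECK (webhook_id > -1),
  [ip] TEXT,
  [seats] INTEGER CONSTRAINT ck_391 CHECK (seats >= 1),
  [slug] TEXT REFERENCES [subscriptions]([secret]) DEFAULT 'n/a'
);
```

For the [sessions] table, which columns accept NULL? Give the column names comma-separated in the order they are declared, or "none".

email

- currency: declared NOT NULL → not nullable.
- region: declared NOT NULL → not nullable.
- tier: declared NOT NULL → not nullable.
- email: CHECK does not forbid NULL (a CHECK constraint passes when its expression is NULL) → nullable.
- session_id: part of the PRIMARY KEY, which implies NOT NULL → not nullable.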